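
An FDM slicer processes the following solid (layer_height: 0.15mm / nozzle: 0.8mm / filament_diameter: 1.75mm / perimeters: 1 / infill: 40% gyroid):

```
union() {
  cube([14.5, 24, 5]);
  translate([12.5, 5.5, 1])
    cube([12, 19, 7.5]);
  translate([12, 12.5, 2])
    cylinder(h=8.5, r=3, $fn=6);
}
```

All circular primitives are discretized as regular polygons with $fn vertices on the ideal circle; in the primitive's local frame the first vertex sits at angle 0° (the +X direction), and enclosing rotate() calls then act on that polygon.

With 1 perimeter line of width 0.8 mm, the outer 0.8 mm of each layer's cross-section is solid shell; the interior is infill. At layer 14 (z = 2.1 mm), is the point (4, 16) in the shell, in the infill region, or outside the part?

infill

At z = 2.1 mm: the cube (footprint 14.5×24) is included at this height; the cube at (12.5, 5.5) (footprint 12×19) is included at this height; the r=3 cylinder at (12, 12.5) contributes a regular 6-gon of circumradius 3; Combining (union): the regions partially overlap (shared area 60.38 mm²), so overlapping operands fuse into one piece — 1 connected region. Overall, the cross-section is a single solid region. The nearest boundary edge runs (0.00, 0.00)→(0.00, 24.00); distance from the point to it = 4.00 mm. The point is inside the cross-section and 4.00 mm from the nearest boundary — more than the 0.8 mm shell width (1 × 0.8), so it's in the infill interior.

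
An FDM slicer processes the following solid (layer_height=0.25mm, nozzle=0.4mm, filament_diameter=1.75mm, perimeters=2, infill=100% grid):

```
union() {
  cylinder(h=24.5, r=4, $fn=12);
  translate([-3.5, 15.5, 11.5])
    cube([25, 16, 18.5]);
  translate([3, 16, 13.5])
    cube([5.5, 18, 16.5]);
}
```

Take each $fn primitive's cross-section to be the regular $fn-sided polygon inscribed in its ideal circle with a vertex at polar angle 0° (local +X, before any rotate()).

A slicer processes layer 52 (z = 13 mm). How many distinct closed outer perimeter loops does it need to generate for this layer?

At z = 13 mm: the cylinder: section is a regular 12-gon, circumradius r=4; the cube at (-3.5, 15.5) is present — its section is the full 25×16 rectangle; the cube at (3, 16) does not reach this height (z outside [13.5, 30]); Merging all regions: the 2 present regions are separate (no shared area or edge), so areas and boundary lengths simply add and each stays a separate island — 2 connected regions. The result has 2 disconnected regions.

2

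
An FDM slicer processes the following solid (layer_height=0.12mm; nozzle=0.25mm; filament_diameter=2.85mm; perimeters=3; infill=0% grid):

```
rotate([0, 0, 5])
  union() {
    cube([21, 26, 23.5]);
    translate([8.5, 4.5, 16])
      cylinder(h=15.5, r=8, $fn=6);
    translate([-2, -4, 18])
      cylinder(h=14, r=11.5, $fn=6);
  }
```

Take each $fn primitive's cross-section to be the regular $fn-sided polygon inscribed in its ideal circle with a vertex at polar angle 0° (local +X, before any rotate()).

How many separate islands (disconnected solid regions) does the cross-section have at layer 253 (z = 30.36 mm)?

1

At z = 30.36 mm: the cube is not intersected at this z (z outside [0, 23.5]); the r=8 cylinder at (8.5, 4.5) contributes a regular 6-gon of circumradius 8; the r=11.5 cylinder at (-2, -4) contributes a regular 6-gon of circumradius 11.5; Combining (union): the regions partially overlap (shared area 33.10 mm²), so overlapping operands fuse into one piece — 1 connected region; (whole slice rotated 5° about Z — lengths, areas and connectivity unchanged). Overall, the cross-section is a single solid region. Island count = 1.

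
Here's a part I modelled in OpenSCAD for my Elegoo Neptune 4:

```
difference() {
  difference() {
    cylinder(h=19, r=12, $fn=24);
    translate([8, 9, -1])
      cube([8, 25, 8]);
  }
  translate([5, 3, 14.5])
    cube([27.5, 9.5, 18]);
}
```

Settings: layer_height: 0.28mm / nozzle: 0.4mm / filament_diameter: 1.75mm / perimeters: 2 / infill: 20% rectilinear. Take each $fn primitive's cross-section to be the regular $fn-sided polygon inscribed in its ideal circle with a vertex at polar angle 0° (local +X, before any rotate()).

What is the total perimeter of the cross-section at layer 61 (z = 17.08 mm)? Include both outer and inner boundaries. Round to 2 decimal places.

79.01 mm

At z = 17.08 mm: the cylinder: section is a regular 24-gon, circumradius r=12 (perimeter = 2·24·12.000·sin(180°/24) = 75.18 mm); the cube at (8, 9) does not reach this height (z outside [-1, 7]); Subtracting the remaining from the first: none of the subtracted shapes is present at this height, so the r=12 cylinder is unchanged — boundary = 75.18 mm; the 27.5×9.5 cube at (5, 3) contributes its full rectangle (perimeter 74.00 mm); Subtracting the remaining from the first: starting from the result so far, the 27.5×9.5 cube at (5, 3) partially overlaps it — only the 33.55 mm² overlap (of its 261.25 mm²) is removed, clipping the outline — boundary = 79.01 mm. Overall, the cross-section is a single solid region. Total boundary length (outer) = 79.01 mm.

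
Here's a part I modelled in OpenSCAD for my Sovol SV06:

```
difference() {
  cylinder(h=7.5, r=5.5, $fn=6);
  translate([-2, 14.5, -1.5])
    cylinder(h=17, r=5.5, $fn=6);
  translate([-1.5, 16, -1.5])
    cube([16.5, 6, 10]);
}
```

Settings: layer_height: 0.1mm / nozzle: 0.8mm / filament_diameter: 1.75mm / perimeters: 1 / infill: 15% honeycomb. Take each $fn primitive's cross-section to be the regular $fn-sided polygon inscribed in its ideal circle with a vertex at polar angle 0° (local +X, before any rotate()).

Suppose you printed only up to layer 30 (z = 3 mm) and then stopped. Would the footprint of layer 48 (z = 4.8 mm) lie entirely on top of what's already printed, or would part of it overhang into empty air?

Compare the two slices. At z = 3: the r=5.5 cylinder gives a regular 6-gon of circumradius 5.5 (constant along its height) (area = (6/2)·5.500²·sin(360°/6) = 78.59 mm²); the r=5.5 cylinder at (-2, 14.5) contributes a regular 6-gon of circumradius 5.5 (area = (6/2)·5.500²·sin(360°/6) = 78.59 mm²); the 16.5×6 cube at (-1.5, 16) contributes its full rectangle (area 99.00 mm²); Subtracting the remaining from the first: starting from the r=5.5 cylinder (78.59 mm²), the r=5.5 cylinder at (-2, 14.5) misses the remaining region (no effect); the 16.5×6 cube at (-1.5, 16) misses the remaining region (no effect) — area = 78.59 mm². At z = 4.8: the cylinder: section is a regular 6-gon, circumradius r=5.5 (area = (6/2)·5.500²·sin(360°/6) = 78.59 mm²); the cylinder at (-2, 14.5): section is a regular 6-gon, circumradius r=5.5 (area = (6/2)·5.500²·sin(360°/6) = 78.59 mm²); the 16.5×6 cube at (-1.5, 16) contributes its full rectangle (area 99.00 mm²); After the difference (first − rest): starting from the r=5.5 cylinder (78.59 mm²), the r=5.5 cylinder at (-2, 14.5) misses the remaining region (no effect); the 16.5×6 cube at (-1.5, 16) misses the remaining region (no effect) — area = 78.59 mm². Checking containment: the cross-section at z = 4.8 is a subset of the cross-section at z = 3.

entirely on top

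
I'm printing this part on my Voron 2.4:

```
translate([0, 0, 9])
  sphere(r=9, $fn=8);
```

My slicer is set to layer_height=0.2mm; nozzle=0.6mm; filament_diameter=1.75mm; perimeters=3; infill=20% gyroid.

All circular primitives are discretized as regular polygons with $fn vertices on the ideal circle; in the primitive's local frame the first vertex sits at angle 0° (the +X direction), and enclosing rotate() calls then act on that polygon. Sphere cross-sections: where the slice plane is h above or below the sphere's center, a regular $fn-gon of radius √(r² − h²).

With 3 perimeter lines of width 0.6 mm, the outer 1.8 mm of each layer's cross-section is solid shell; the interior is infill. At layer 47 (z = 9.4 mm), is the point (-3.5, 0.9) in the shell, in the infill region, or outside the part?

At z = 9.4 mm: the sphere: section is a regular 8-gon, circumradius = √(r²−h²) = √(9²−0.4²) = 8.991. Overall, the cross-section is a single solid region. The nearest boundary edge runs (-6.36, 6.36)→(-8.99, 0.00); distance from the point to it = 4.73 mm. The point is inside the cross-section and 4.73 mm from the nearest boundary — more than the 1.8 mm shell width (3 × 0.6), so it's in the infill interior.

infill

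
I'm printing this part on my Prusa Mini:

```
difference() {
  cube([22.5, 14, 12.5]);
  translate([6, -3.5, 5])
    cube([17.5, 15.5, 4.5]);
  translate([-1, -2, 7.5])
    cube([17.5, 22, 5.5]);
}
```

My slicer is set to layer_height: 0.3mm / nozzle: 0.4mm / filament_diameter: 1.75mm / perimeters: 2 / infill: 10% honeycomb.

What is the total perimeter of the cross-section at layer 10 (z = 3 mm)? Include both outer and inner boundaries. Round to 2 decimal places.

At z = 3 mm: the 22.5×14 cube contributes its full rectangle (perimeter 73.00 mm); the cube at (6, -3.5) does not reach this height (z outside [5, 9.5]); the cube at (-1, -2) is not intersected at this z (z outside [7.5, 13]); Taking the first minus the rest: none of the subtracted shapes is present at this height, so the 22.5×14 cube is unchanged — boundary = 73.00 mm. Overall, the cross-section is a single solid region. Total boundary length (outer) = 73.00 mm.

73.00 mm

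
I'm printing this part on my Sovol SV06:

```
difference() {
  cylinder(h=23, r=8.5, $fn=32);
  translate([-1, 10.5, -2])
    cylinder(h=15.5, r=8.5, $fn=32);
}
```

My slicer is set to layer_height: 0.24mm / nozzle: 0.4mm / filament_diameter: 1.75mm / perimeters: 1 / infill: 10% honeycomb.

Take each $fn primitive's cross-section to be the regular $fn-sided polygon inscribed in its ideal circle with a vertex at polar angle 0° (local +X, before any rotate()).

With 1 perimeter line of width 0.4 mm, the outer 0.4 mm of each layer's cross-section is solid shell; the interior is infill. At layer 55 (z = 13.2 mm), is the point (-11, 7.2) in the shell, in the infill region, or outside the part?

At z = 13.2 mm: the cylinder: section is a regular 32-gon, circumradius r=8.5; the r=8.5 cylinder at (-1, 10.5) contributes a regular 32-gon of circumradius 8.5; After the difference (first − rest): starting from the r=8.5 cylinder, the r=8.5 cylinder at (-1, 10.5) partially overlaps it — only the 59.13 mm² overlap (of its 225.52 mm²) is removed, clipping the outline — 1 connected region. Overall, the cross-section is a single solid region. The nearest boundary edge runs (-7.85, 3.25)→(-7.12, 4.62); distance from the point to it = 4.66 mm. The point is not inside any of the regions above, so it lies outside the cross-section (4.66 mm from the nearest boundary).

outside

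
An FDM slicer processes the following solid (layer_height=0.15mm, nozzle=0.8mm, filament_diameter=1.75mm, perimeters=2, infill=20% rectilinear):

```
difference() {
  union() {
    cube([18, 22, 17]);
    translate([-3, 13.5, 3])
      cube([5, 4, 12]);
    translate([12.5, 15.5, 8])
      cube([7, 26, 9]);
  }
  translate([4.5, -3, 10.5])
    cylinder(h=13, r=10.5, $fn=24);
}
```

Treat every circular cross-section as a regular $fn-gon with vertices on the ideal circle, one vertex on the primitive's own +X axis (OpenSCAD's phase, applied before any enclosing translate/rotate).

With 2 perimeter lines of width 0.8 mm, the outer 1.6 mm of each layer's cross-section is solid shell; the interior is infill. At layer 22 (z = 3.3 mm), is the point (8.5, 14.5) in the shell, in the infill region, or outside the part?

infill

At z = 3.3 mm: the 18×22 cube contributes its full rectangle; the 5×4 cube at (-3, 13.5) contributes its full rectangle; the cube at (12.5, 15.5) is not intersected at this z (z outside [8, 17]); Merging all regions: the regions partially overlap (shared area 8.00 mm²), so overlapping operands fuse into one piece — 1 connected region; the cylinder at (4.5, -3) does not reach this height (z outside [10.5, 23.5]); Subtracting the remaining from the first: none of the subtracted shapes is present at this height, so the result so far is unchanged — 1 connected region. Overall, the cross-section is a single solid region. The nearest boundary edge runs (0.00, 22.00)→(18.00, 22.00); distance from the point to it = 7.50 mm. The point is inside the cross-section and 7.50 mm from the nearest boundary — more than the 1.6 mm shell width (2 × 0.8), so it's in the infill interior.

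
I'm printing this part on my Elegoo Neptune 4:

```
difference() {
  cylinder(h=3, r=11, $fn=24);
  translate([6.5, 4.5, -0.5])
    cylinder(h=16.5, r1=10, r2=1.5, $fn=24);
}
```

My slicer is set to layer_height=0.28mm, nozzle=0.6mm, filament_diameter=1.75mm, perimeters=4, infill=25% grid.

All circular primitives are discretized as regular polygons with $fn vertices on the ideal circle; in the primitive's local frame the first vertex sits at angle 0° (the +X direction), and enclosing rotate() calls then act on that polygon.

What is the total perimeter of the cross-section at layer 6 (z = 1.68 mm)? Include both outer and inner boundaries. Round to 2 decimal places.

73.81 mm

At z = 1.68 mm: the r=11 cylinder contributes a regular 24-gon of circumradius 11 (perimeter = 2·24·11.000·sin(180°/24) = 68.92 mm); the cone at (6.5, 4.5): at t=0.132 of its height the radius interpolates to r₁+(r₂−r₁)t = 8.877, giving a regular 24-gon of that circumradius (perimeter = 2·24·8.877·sin(180°/24) = 55.62 mm); After the difference (first − rest): starting from the r=11 cylinder, the cone at (6.5, 4.5) partially overlaps it — only the 152.25 mm² overlap (of its 244.74 mm²) is removed, clipping the outline — boundary = 73.81 mm. Overall, the cross-section is a single solid region. Total boundary length (outer) = 73.81 mm.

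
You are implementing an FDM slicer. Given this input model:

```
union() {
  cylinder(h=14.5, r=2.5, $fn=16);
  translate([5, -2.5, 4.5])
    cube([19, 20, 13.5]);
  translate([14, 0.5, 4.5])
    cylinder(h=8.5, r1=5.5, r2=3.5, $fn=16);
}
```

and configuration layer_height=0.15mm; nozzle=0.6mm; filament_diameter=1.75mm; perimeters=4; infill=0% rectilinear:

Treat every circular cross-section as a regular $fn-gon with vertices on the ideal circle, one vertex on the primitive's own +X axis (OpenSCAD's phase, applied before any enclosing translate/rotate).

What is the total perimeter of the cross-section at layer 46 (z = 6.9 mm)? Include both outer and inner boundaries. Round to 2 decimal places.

94.85 mm

At z = 6.9 mm: the r=2.5 cylinder contributes a regular 16-gon of circumradius 2.5 (perimeter = 2·16·2.500·sin(180°/16) = 15.61 mm); the cube at (5, -2.5) (footprint 19×20) is included at this height (perimeter 78.00 mm); the cone at (14, 0.5) contributes a regular 16-gon of circumradius 4.935 (interpolated between r1=5.5 and r2=3.5 at t=0.282) (perimeter = 2·16·4.935·sin(180°/16) = 30.81 mm); Merging all regions: the regions partially overlap (shared area 64.53 mm²), so the edge portions inside another operand are dropped and the merged outline is re-measured after clipping — boundary = 94.85 mm. Overall, the cross-section has 2 separate islands. Total boundary length (outer) = 94.85 mm.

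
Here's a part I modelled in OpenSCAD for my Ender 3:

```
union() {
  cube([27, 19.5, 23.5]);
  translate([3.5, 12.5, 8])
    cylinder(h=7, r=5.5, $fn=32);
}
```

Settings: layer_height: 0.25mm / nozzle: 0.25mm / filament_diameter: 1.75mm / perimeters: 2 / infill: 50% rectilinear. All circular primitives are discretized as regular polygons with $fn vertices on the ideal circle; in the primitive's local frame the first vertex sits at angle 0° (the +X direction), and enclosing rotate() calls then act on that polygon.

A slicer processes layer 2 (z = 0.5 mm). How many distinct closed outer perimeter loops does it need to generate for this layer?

1

At z = 0.5 mm: the cube (footprint 27×19.5) is included at this height; the cylinder at (3.5, 12.5) does not reach this height (z outside [8, 15]); Merging all regions: only the 27×19.5 cube is present, so the union is just that shape — 1 connected region. The result has 1 disconnected region.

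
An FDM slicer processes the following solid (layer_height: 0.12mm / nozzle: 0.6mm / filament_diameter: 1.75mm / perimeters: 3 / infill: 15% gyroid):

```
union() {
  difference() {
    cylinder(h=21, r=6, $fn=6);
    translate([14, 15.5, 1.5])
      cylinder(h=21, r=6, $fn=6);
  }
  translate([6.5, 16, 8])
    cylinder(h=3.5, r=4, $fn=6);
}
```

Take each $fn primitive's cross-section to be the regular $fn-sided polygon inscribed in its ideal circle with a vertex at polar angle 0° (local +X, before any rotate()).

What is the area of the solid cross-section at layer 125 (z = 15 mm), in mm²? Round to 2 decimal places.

At z = 15 mm: the r=6 cylinder contributes a regular 6-gon of circumradius 6 (area = (6/2)·6.000²·sin(360°/6) = 93.53 mm²); the r=6 cylinder at (14, 15.5) contributes a regular 6-gon of circumradius 6 (area = (6/2)·6.000²·sin(360°/6) = 93.53 mm²); Subtracting the remaining from the first: starting from the r=6 cylinder (93.53 mm²), the r=6 cylinder at (14, 15.5) misses the remaining region (no effect) — area = 93.53 mm²; the cylinder at (6.5, 16) is absent (z outside [8, 11.5]); Taking the union: only that combined region is present, so the union is just that shape — area = 93.53 mm². Overall, the cross-section is a single solid region. Net area = 93.53 mm².

93.53 mm²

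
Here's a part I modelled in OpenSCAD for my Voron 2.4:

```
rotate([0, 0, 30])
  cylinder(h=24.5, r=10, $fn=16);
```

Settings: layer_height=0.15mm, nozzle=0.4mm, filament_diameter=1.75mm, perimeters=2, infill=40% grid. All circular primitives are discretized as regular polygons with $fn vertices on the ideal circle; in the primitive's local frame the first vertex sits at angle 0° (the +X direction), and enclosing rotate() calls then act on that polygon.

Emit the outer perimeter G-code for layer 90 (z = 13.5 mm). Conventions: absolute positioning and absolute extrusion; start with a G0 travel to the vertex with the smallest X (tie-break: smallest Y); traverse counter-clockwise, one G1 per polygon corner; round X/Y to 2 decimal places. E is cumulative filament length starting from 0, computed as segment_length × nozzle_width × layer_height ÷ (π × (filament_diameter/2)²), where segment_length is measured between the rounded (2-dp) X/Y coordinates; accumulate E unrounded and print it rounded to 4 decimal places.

G0 X-9.91 Y-1.31 Z13.50
G1 X-8.66 Y-5.00 E0.0972
G1 X-6.09 Y-7.93 E0.1944
G1 X-2.59 Y-9.66 E0.2918
G1 X1.31 Y-9.91 E0.3893
G1 X5.00 Y-8.66 E0.4865
G1 X7.93 Y-6.09 E0.5837
G1 X9.66 Y-2.59 E0.6811
G1 X9.91 Y1.31 E0.7786
G1 X8.66 Y5.00 E0.8758
G1 X6.09 Y7.93 E0.9730
G1 X2.59 Y9.66 E1.0704
G1 X-1.31 Y9.91 E1.1678
G1 X-5.00 Y8.66 E1.2650
G1 X-7.93 Y6.09 E1.3623
G1 X-9.66 Y2.59 E1.4596
G1 X-9.91 Y-1.31 E1.5571

At z = 13.5 mm: the cylinder: section is a regular 16-gon, circumradius r=10; (rotated 30° about Z; rotation is an isometry so areas/perimeters/island counts are preserved). The outline is a single polygon with 16 vertices. Extrusion per mm of travel: 0.4 × 0.15 / (π × 0.875²) = 0.024945. Accumulating E over each segment gives final E = 1.5571.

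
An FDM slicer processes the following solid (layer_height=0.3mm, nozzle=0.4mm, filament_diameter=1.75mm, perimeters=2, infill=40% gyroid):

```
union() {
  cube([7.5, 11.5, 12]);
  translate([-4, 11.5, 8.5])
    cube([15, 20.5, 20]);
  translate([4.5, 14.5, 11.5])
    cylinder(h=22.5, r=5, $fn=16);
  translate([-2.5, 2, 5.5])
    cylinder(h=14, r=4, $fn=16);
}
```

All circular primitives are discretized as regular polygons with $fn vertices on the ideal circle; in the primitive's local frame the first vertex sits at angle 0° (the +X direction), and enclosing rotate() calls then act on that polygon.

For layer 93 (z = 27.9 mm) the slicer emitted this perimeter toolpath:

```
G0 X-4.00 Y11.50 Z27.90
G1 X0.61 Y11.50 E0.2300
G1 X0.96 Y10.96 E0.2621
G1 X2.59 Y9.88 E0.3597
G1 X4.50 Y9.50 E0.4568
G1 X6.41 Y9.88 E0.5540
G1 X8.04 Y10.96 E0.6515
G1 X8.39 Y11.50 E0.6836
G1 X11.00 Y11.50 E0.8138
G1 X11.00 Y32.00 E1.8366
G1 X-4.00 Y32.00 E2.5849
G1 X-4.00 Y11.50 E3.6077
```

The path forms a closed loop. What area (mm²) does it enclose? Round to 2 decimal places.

Apply the shoelace formula to the sequence of (X, Y) vertices; enclosed area = 318.12 mm².

318.12 mm²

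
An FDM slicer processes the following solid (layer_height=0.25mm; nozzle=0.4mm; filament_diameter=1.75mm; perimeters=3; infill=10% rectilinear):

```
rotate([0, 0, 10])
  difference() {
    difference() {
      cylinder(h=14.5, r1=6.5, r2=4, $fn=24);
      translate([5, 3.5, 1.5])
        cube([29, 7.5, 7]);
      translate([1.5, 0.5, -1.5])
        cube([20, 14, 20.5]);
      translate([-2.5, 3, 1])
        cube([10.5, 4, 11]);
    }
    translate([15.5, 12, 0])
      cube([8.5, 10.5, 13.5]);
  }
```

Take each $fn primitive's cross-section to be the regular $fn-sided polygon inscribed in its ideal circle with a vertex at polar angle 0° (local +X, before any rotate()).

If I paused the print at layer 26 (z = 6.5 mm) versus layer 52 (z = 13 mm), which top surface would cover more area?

layer 26 (z = 6.5 mm)

Layer 26 (z = 6.5): the cone (r1=6.5→r2=4) has section circumradius 5.379 here — a regular 24-gon (area = (24/2)·5.379²·sin(360°/24) = 89.87 mm²); the cube at (5, 3.5) (footprint 29×7.5) is included at this height (area 217.50 mm²); the 20×14 cube at (1.5, 0.5) contributes its full rectangle (area 280.00 mm²); the 10.5×4 cube at (-2.5, 3) contributes its full rectangle (area 42.00 mm²); Taking the first minus the rest: starting from the cone (89.87 mm²), the 29×7.5 cube at (5, 3.5) misses the remaining region (no effect); the 20×14 cube at (1.5, 0.5) partially overlaps it — only the 12.63 mm² overlap (of its 280.00 mm²) is removed, clipping the outline; the 10.5×4 cube at (-2.5, 3) partially overlaps it — only the 8.78 mm² overlap (of its 42.00 mm²) is removed, clipping the outline — area = 68.46 mm²; the cube at (15.5, 12) (footprint 8.5×10.5) is included at this height (area 89.25 mm²); Subtracting the remaining from the first: starting from that combined region (68.46 mm²), the 8.5×10.5 cube at (15.5, 12) misses the remaining region (no effect) — area = 68.46 mm²; (rotated 10° about Z; rotation is an isometry so areas/perimeters/island counts are preserved). So its area = 68.46 mm². Layer 52 (z = 13): the cone contributes a regular 24-gon of circumradius 4.259 (interpolated between r1=6.5 and r2=4 at t=0.897) (area = (24/2)·4.259²·sin(360°/24) = 56.33 mm²); the cube at (5, 3.5) does not reach this height (z outside [1.5, 8.5]); the cube at (1.5, 0.5) (footprint 20×14) is included at this height (area 280.00 mm²); the cube at (-2.5, 3) does not reach this height (z outside [1, 12]); Taking the first minus the rest: starting from the cone (56.33 mm²), the 20×14 cube at (1.5, 0.5) partially overlaps it — only the 6.50 mm² overlap (of its 280.00 mm²) is removed, clipping the outline — area = 49.83 mm²; the cube at (15.5, 12) (footprint 8.5×10.5) is included at this height (area 89.25 mm²); Subtracting the remaining from the first: starting from that combined region (49.83 mm²), the 8.5×10.5 cube at (15.5, 12) misses the remaining region (no effect) — area = 49.83 mm²; (rotated 10° about Z; rotation is an isometry so areas/perimeters/island counts are preserved). So its area = 49.83 mm². Layer 26 is larger (68.46 vs 49.83 mm²).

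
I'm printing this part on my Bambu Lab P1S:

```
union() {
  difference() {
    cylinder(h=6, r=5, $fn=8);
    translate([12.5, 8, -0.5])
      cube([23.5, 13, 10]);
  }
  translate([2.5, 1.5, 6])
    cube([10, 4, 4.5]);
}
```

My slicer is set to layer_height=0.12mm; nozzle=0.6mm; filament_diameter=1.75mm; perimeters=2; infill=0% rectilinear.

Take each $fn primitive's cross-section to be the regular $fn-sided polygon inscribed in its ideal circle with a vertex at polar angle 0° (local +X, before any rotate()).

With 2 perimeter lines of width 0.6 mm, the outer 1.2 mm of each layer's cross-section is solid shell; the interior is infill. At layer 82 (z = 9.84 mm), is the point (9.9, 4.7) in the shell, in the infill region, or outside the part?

shell

At z = 9.84 mm: the cylinder is absent (z outside [0, 6]); the cube at (12.5, 8) is absent (z outside [-0.5, 9.5]); Subtracting the remaining from the first: the first operand is absent here, so nothing remains; the cube at (2.5, 1.5) is present — its section is the full 10×4 rectangle; Taking the union: only the 10×4 cube at (2.5, 1.5) is present, so the union is just that shape — 1 connected region. Overall, the cross-section is a single solid region. The nearest boundary edge runs (12.50, 5.50)→(2.50, 5.50); distance from the point to it = 0.80 mm. The point is inside the cross-section, 0.80 mm from the nearest boundary — within the 1.2 mm shell band (2 × 0.6).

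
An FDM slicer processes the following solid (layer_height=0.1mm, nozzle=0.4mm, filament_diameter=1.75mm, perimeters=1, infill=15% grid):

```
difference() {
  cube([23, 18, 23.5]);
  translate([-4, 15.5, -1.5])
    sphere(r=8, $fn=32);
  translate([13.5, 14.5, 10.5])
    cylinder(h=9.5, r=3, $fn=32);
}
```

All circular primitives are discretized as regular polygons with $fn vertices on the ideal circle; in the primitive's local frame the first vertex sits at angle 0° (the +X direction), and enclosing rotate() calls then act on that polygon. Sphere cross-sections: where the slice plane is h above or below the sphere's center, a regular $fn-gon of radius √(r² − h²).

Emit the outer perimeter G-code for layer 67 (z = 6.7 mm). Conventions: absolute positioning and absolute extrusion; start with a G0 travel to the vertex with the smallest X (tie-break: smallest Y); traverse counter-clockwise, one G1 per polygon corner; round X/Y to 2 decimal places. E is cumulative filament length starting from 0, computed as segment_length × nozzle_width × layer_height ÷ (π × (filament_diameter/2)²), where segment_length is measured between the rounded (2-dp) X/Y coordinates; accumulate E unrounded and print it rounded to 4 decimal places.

At z = 6.7 mm: the cube (footprint 23×18) is included at this height; the sphere at (-4, 15.5) does not reach this height (|z−center|=8.200 > r=8); the cylinder at (13.5, 14.5) is absent (z outside [10.5, 20]); Taking the first minus the rest: none of the subtracted shapes is present at this height, so the 23×18 cube is unchanged — 1 connected region. The outline is a single polygon with 4 vertices. Extrusion per mm of travel: 0.4 × 0.1 / (π × 0.875²) = 0.016630. Accumulating E over each segment gives final E = 1.3637.

G0 X0.00 Y0.00 Z6.70
G1 X23.00 Y0.00 E0.3825
G1 X23.00 Y18.00 E0.6818
G1 X0.00 Y18.00 E1.0643
G1 X0.00 Y0.00 E1.3637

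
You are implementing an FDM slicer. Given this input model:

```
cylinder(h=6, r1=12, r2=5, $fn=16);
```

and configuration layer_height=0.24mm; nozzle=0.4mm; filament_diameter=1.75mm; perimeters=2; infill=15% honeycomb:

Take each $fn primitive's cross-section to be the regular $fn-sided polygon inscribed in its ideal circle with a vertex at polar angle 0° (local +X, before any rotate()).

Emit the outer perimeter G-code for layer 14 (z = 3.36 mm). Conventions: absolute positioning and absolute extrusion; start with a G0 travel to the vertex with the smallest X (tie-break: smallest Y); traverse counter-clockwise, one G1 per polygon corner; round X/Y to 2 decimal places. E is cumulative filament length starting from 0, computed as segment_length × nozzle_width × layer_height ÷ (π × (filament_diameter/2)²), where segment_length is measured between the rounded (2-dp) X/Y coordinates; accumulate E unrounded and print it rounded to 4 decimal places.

G0 X-8.08 Y0.00 Z3.36
G1 X-7.46 Y-3.09 E0.1258
G1 X-5.71 Y-5.71 E0.2515
G1 X-3.09 Y-7.46 E0.3773
G1 X0.00 Y-8.08 E0.5031
G1 X3.09 Y-7.46 E0.6289
G1 X5.71 Y-5.71 E0.7546
G1 X7.46 Y-3.09 E0.8804
G1 X8.08 Y0.00 E1.0062
G1 X7.46 Y3.09 E1.1319
G1 X5.71 Y5.71 E1.2577
G1 X3.09 Y7.46 E1.3834
G1 X0.00 Y8.08 E1.5092
G1 X-3.09 Y7.46 E1.6350
G1 X-5.71 Y5.71 E1.7608
G1 X-7.46 Y3.09 E1.8865
G1 X-8.08 Y0.00 E2.0123

At z = 3.36 mm: the cone contributes a regular 16-gon of circumradius 8.080 (interpolated between r1=12 and r2=5 at t=0.560). The outline is a single polygon with 16 vertices. Extrusion per mm of travel: 0.4 × 0.24 / (π × 0.875²) = 0.039912. Accumulating E over each segment gives final E = 2.0123.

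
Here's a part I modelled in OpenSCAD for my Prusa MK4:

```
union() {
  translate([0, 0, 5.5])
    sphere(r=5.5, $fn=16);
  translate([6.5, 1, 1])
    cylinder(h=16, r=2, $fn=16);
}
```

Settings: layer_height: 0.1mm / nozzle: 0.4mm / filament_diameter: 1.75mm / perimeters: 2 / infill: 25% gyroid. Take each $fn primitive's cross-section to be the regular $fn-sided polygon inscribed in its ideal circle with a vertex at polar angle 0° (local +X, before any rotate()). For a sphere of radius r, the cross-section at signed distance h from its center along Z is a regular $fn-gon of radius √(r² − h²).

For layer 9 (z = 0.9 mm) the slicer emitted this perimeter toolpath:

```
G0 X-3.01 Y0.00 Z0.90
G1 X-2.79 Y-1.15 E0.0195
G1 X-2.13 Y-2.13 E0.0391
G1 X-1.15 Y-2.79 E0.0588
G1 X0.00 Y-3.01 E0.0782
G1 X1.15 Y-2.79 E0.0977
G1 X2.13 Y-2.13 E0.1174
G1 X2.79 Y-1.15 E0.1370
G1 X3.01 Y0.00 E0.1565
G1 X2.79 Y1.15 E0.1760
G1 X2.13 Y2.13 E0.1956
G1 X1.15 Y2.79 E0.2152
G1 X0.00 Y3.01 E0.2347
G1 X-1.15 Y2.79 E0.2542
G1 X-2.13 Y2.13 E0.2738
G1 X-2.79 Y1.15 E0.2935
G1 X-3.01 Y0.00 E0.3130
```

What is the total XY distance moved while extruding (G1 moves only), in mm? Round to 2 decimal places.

18.82 mm

Sum the Euclidean lengths of each G1 segment: total = 18.82 mm.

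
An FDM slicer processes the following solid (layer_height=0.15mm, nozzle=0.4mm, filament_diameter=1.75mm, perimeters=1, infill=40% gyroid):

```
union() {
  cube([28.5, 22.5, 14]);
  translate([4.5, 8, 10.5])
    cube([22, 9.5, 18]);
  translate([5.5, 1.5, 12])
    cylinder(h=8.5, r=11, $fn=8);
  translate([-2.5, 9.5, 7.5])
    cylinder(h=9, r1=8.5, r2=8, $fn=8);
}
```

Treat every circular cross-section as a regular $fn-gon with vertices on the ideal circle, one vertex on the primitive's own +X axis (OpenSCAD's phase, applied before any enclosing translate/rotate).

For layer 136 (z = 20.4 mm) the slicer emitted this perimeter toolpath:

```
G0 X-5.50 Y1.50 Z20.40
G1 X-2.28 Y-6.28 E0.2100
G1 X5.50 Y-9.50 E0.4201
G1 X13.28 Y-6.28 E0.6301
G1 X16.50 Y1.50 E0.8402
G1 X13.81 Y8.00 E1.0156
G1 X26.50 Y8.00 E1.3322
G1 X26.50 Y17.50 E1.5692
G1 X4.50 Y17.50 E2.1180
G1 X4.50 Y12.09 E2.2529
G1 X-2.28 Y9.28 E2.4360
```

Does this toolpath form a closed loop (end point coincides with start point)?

Start point (G0): (-5.50, 1.50). End point (last G1): the path does not return to the start — open.

no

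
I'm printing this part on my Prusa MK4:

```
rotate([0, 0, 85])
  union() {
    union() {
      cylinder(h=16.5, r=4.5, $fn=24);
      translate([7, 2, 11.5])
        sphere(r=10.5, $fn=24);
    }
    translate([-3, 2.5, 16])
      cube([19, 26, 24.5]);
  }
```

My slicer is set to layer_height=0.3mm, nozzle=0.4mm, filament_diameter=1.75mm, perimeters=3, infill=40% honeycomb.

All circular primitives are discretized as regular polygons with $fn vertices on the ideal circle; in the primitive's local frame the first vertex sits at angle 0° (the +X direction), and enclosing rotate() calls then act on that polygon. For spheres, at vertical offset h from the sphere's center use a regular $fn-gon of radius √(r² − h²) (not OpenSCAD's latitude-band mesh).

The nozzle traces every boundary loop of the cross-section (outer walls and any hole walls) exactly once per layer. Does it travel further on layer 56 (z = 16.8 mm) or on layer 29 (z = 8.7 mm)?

Layer 56 (z = 16.8): the cylinder is not intersected at this z (z outside [0, 16.5]); the sphere at (7, 2): section is a regular 24-gon, circumradius = √(r²−h²) = √(10.5²−5.3²) = 9.064 (perimeter = 2·24·9.064·sin(180°/24) = 56.79 mm); Merging all regions: only the r=10.5 sphere at (7, 2) is present, so the union is just that shape — boundary = 56.79 mm; the cube at (-3, 2.5) is present — its section is the full 19×26 rectangle (perimeter 90.00 mm); Combining (union): the regions partially overlap (shared area 118.56 mm²), so the edge portions inside another operand are dropped and the merged outline is re-measured after clipping — boundary = 101.41 mm; (whole slice rotated 85° about Z — lengths, areas and connectivity unchanged). So its perimeter = 101.41 mm. Layer 29 (z = 8.7): the r=4.5 cylinder gives a regular 24-gon of circumradius 4.5 (constant along its height) (perimeter = 2·24·4.500·sin(180°/24) = 28.19 mm); the r=10.5 sphere at (7, 2) contributes a regular 24-gon of circumradius √(10.5²−2.8²) = 10.120 (perimeter = 2·24·10.120·sin(180°/24) = 63.40 mm); Taking the union: the regions partially overlap (shared area 52.79 mm²), so the edge portions inside another operand are dropped and the merged outline is re-measured after clipping — boundary = 65.18 mm; the cube at (-3, 2.5) is not intersected at this z (z outside [16, 40.5]); Combining (union): only that combined region is present, so the union is just that shape — boundary = 65.18 mm; (rotated 85° about Z; rotation is an isometry so areas/perimeters/island counts are preserved). So its perimeter = 65.18 mm. Layer 56 is larger (101.41 vs 65.18 mm).

layer 56 (z = 16.8 mm)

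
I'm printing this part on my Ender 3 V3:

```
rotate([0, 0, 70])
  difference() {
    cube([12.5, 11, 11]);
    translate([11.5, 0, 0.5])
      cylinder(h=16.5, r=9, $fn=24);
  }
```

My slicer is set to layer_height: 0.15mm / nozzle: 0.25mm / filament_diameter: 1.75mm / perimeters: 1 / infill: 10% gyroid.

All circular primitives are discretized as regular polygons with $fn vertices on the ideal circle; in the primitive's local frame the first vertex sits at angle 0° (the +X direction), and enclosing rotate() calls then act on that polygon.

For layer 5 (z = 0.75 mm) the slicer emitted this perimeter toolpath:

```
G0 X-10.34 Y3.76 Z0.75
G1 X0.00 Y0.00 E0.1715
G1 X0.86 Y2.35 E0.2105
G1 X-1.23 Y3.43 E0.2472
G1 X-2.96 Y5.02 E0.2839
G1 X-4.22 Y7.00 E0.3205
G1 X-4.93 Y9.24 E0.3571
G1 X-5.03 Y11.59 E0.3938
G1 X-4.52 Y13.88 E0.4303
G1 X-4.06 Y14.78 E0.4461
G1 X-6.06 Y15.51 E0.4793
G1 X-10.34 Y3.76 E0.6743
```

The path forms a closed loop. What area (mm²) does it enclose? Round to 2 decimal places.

65.72 mm²

Apply the shoelace formula to the sequence of (X, Y) vertices; enclosed area = 65.72 mm².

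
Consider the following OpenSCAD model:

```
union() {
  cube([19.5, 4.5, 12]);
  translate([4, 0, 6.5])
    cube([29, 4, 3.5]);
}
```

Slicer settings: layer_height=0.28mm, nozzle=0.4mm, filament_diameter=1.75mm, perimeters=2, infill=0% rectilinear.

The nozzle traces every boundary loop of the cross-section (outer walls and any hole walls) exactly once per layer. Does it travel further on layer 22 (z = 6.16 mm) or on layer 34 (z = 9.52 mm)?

layer 34 (z = 9.52 mm)

Layer 22 (z = 6.16): the cube is present — its section is the full 19.5×4.5 rectangle (perimeter 48.00 mm); the cube at (4, 0) is not intersected at this z (z outside [6.5, 10]); Taking the union: only the 19.5×4.5 cube is present, so the union is just that shape — boundary = 48.00 mm. So its perimeter = 48.00 mm. Layer 34 (z = 9.52): the 19.5×4.5 cube contributes its full rectangle (perimeter 48.00 mm); the 29×4 cube at (4, 0) contributes its full rectangle (perimeter 66.00 mm); Merging all regions: the regions partially overlap (shared area 62.00 mm²), so the edge portions inside another operand are dropped and the merged outline is re-measured after clipping — boundary = 75.00 mm. So its perimeter = 75.00 mm. Layer 34 is larger (75.00 vs 48.00 mm).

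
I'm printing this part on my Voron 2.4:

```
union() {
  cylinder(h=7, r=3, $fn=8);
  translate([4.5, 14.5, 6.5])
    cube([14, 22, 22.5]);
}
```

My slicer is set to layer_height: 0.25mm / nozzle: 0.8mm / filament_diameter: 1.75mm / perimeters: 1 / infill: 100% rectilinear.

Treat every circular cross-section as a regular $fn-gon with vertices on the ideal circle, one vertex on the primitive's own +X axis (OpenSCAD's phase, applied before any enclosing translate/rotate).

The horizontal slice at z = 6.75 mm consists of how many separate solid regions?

2

At z = 6.75 mm: the cylinder: section is a regular 8-gon, circumradius r=3; the cube at (4.5, 14.5) (footprint 14×22) is included at this height; Merging all regions: the 2 present regions are separate (no shared area or edge), so areas and boundary lengths simply add and each stays a separate island — 2 connected regions. The result has 2 disconnected regions.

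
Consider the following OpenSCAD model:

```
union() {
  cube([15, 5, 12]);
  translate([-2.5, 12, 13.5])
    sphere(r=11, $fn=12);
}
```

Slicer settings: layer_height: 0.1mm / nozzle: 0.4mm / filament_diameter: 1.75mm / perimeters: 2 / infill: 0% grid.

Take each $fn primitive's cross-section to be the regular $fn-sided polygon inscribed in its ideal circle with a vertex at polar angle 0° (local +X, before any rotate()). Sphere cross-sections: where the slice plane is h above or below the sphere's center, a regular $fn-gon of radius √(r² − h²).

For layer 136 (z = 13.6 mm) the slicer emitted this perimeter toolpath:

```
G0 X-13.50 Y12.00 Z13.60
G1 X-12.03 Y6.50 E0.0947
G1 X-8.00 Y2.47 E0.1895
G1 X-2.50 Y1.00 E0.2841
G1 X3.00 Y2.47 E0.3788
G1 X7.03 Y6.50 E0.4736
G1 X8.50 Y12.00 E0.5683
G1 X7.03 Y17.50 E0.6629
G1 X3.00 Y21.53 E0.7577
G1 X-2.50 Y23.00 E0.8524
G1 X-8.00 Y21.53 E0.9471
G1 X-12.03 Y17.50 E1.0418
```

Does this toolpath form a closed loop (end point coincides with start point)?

Start point (G0): (-13.50, 12.00). End point (last G1): the path does not return to the start — open.

no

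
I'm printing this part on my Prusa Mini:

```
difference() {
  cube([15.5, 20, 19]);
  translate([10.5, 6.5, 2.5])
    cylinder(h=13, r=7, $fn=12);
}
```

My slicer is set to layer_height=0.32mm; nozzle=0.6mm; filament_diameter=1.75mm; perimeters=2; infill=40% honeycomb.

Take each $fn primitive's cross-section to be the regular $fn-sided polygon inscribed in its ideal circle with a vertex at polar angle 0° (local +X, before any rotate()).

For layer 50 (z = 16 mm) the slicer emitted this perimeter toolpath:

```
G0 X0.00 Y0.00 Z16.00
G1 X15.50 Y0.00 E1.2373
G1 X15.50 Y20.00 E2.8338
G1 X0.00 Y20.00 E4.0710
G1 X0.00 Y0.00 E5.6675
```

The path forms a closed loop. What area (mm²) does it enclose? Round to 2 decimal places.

310.00 mm²

Apply the shoelace formula to the sequence of (X, Y) vertices; enclosed area = 310.00 mm².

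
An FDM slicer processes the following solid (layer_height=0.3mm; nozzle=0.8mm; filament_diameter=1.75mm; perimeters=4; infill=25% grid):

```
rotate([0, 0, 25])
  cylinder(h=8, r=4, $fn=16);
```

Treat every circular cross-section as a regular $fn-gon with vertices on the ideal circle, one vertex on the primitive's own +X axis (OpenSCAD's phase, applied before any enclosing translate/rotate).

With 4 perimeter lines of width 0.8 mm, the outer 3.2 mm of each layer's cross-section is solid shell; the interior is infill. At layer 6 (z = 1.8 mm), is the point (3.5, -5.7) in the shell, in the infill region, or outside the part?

At z = 1.8 mm: the r=4 cylinder contributes a regular 16-gon of circumradius 4; (whole slice rotated 25° about Z — lengths, areas and connectivity unchanged). Overall, the cross-section is a single solid region. Undo the 25° rotation: the query point maps to (0.763, -6.645) in the un-rotated model frame. The nearest boundary edge runs (-0.00, -4.00)→(1.53, -3.70); distance from the point to it = 2.74 mm. The point is not inside any of the regions above, so it lies outside the cross-section (2.74 mm from the nearest boundary).

outside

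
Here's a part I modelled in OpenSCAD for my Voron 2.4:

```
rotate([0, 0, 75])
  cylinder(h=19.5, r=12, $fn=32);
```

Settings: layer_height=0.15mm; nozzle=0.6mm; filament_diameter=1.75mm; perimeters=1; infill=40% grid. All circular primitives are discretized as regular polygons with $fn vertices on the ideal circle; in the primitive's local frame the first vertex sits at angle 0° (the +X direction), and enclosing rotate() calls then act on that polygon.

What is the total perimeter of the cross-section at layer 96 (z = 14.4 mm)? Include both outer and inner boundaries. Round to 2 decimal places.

At z = 14.4 mm: the r=12 cylinder gives a regular 32-gon of circumradius 12 (constant along its height) (perimeter = 2·32·12.000·sin(180°/32) = 75.28 mm); (whole slice rotated 75° about Z — lengths, areas and connectivity unchanged). Overall, the cross-section is a single solid region. Total boundary length (outer) = 75.28 mm.

75.28 mm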